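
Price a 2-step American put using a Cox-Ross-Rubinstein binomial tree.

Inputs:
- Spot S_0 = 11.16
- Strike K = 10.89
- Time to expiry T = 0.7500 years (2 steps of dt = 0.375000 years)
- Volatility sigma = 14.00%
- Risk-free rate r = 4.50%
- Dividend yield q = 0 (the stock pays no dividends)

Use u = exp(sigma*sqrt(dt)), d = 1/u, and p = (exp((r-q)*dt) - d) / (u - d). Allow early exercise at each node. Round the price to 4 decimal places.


Answer: Price = V(0,0) = 0.2686

Derivation:
dt = T/N = 0.375000
u = exp(sigma*sqrt(dt)) = 1.089514; d = 1/u = 0.917840
p = (exp((r-q)*dt) - d) / (u - d) = 0.577711
Discount per step: exp(-r*dt) = 0.983267
Stock lattice S(k, i) with i counting down-moves:
  k=0: S(0,0) = 11.1600
  k=1: S(1,0) = 12.1590; S(1,1) = 10.2431
  k=2: S(2,0) = 13.2474; S(2,1) = 11.1600; S(2,2) = 9.4015
Terminal payoffs V(N, i) = max(K - S_T, 0):
  V(2,0) = 0.000000; V(2,1) = 0.000000; V(2,2) = 1.488477
Backward induction: V(k, i) = exp(-r*dt) * [p * V(k+1, i) + (1-p) * V(k+1, i+1)]; then take max(V_cont, immediate exercise) for American.
  V(1,0) = exp(-r*dt) * [p*0.000000 + (1-p)*0.000000] = 0.000000; exercise = 0.000000; V(1,0) = max -> 0.000000
  V(1,1) = exp(-r*dt) * [p*0.000000 + (1-p)*1.488477] = 0.618050; exercise = 0.646905; V(1,1) = max -> 0.646905
  V(0,0) = exp(-r*dt) * [p*0.000000 + (1-p)*0.646905] = 0.268610; exercise = 0.000000; V(0,0) = max -> 0.268610


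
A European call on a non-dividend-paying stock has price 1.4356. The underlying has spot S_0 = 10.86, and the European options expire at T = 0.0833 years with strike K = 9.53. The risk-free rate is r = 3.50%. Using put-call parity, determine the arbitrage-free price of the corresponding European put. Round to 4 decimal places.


Put-call parity: C - P = S_0 * exp(-qT) - K * exp(-rT).
S_0 * exp(-qT) = 10.8600 * 1.00000000 = 10.86000000
K * exp(-rT) = 9.5300 * 0.99708875 = 9.50225575
P = C - S*exp(-qT) + K*exp(-rT)
P = 1.4356 - 10.86000000 + 9.50225575 = 0.0779

Answer: Put price = 0.0779


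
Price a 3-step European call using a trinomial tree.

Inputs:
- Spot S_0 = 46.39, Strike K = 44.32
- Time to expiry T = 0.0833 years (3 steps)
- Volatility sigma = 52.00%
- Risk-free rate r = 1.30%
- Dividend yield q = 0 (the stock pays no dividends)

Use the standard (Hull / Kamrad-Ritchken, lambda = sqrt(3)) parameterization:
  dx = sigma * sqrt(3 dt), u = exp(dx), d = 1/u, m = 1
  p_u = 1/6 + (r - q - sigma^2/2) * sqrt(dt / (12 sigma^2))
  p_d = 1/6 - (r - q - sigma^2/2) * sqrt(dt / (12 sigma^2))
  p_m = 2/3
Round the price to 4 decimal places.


Answer: Price = V(0,0) = 3.9370

Derivation:
dt = T/N = 0.027767; dx = sigma*sqrt(3*dt) = 0.150081
u = exp(dx) = 1.161928; d = 1/u = 0.860638
p_u = 0.155362, p_m = 0.666667, p_d = 0.177971
Discount per step: exp(-r*dt) = 0.999639
Stock lattice S(k, j) with j the centered position index:
  k=0: S(0,+0) = 46.3900
  k=1: S(1,-1) = 39.9250; S(1,+0) = 46.3900; S(1,+1) = 53.9019
  k=2: S(2,-2) = 34.3610; S(2,-1) = 39.9250; S(2,+0) = 46.3900; S(2,+1) = 53.9019; S(2,+2) = 62.6301
  k=3: S(3,-3) = 29.5724; S(3,-2) = 34.3610; S(3,-1) = 39.9250; S(3,+0) = 46.3900; S(3,+1) = 53.9019; S(3,+2) = 62.6301; S(3,+3) = 72.7717
Terminal payoffs V(N, j) = max(S_T - K, 0):
  V(3,-3) = 0.000000; V(3,-2) = 0.000000; V(3,-1) = 0.000000; V(3,+0) = 2.070000; V(3,+1) = 9.581859; V(3,+2) = 18.310101; V(3,+3) = 28.451693
Backward induction: V(k, j) = exp(-r*dt) * [p_u * V(k+1, j+1) + p_m * V(k+1, j) + p_d * V(k+1, j-1)]
  V(2,-2) = exp(-r*dt) * [p_u*0.000000 + p_m*0.000000 + p_d*0.000000] = 0.000000
  V(2,-1) = exp(-r*dt) * [p_u*2.070000 + p_m*0.000000 + p_d*0.000000] = 0.321484
  V(2,+0) = exp(-r*dt) * [p_u*9.581859 + p_m*2.070000 + p_d*0.000000] = 2.867626
  V(2,+1) = exp(-r*dt) * [p_u*18.310101 + p_m*9.581859 + p_d*2.070000] = 9.597543
  V(2,+2) = exp(-r*dt) * [p_u*28.451693 + p_m*18.310101 + p_d*9.581859] = 18.325735
  V(1,-1) = exp(-r*dt) * [p_u*2.867626 + p_m*0.321484 + p_d*0.000000] = 0.659606
  V(1,+0) = exp(-r*dt) * [p_u*9.597543 + p_m*2.867626 + p_d*0.321484] = 3.458815
  V(1,+1) = exp(-r*dt) * [p_u*18.325735 + p_m*9.597543 + p_d*2.867626] = 9.752327
  V(0,+0) = exp(-r*dt) * [p_u*9.752327 + p_m*3.458815 + p_d*0.659606] = 3.936992


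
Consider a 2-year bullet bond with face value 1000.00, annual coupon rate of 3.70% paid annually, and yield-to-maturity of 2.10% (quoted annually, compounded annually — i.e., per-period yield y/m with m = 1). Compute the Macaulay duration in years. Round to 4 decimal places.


Coupon per period c = face * coupon_rate / m = 37.000000
Periods per year m = 1; per-period yield y/m = 0.021000
Number of cashflows N = 2
Cashflows (t years, CF_t, discount factor 1/(1+y/m)^(m*t), PV):
  t = 1.0000: CF_t = 37.000000, DF = 0.979432, PV = 36.238981
  t = 2.0000: CF_t = 1037.000000, DF = 0.959287, PV = 994.780520
Price P = sum_t PV_t = 1031.019501
Macaulay numerator sum_t t * PV_t:
  t * PV_t at t = 1.0000: 36.238981
  t * PV_t at t = 2.0000: 1989.561040
Macaulay duration D = (sum_t t * PV_t) / P = 2025.800021 / 1031.019501 = 1.964851

Answer: Macaulay duration = 1.9649 years


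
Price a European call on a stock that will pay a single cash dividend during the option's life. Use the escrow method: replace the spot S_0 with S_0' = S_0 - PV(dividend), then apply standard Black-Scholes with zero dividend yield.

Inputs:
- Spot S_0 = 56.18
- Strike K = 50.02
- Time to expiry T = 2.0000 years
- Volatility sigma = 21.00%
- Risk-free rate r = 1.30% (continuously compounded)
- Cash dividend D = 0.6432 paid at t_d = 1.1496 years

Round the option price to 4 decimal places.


PV(D) = D * exp(-r * t_d) = 0.6432 * 0.98516632 = 0.63365898
S_0' = S_0 - PV(D) = 56.1800 - 0.63365898 = 55.54634102
d1 = (ln(S_0'/K) + (r + sigma^2/2)*T) / (sigma*sqrt(T)) = 0.58890116
d2 = d1 - sigma*sqrt(T) = 0.29191631
exp(-rT) = 0.97433509
N(d1) = 0.72203621; N(d2) = 0.61482469
C = S_0' * N(d1) - K * exp(-rT) * N(d2) = 55.54634102 * 0.72203621 - 50.0200 * 0.97433509 * 0.61482469 = 10.1422

Answer: Price = 10.1422


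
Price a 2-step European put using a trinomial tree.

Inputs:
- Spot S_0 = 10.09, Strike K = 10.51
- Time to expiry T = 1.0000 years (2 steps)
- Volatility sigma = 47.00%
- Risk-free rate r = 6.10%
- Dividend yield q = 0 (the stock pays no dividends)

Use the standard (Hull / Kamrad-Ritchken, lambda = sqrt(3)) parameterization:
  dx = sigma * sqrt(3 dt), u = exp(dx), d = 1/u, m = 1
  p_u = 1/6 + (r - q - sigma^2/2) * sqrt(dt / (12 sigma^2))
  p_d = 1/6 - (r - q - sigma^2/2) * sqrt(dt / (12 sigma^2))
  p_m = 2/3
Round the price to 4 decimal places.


dt = T/N = 0.500000; dx = sigma*sqrt(3*dt) = 0.575630
u = exp(dx) = 1.778251; d = 1/u = 0.562350
p_u = 0.145190, p_m = 0.666667, p_d = 0.188143
Discount per step: exp(-r*dt) = 0.969960
Stock lattice S(k, j) with j the centered position index:
  k=0: S(0,+0) = 10.0900
  k=1: S(1,-1) = 5.6741; S(1,+0) = 10.0900; S(1,+1) = 17.9425
  k=2: S(2,-2) = 3.1908; S(2,-1) = 5.6741; S(2,+0) = 10.0900; S(2,+1) = 17.9425; S(2,+2) = 31.9063
Terminal payoffs V(N, j) = max(K - S_T, 0):
  V(2,-2) = 7.319159; V(2,-1) = 4.835884; V(2,+0) = 0.420000; V(2,+1) = 0.000000; V(2,+2) = 0.000000
Backward induction: V(k, j) = exp(-r*dt) * [p_u * V(k+1, j+1) + p_m * V(k+1, j) + p_d * V(k+1, j-1)]
  V(1,-1) = exp(-r*dt) * [p_u*0.420000 + p_m*4.835884 + p_d*7.319159] = 4.521909
  V(1,+0) = exp(-r*dt) * [p_u*0.000000 + p_m*0.420000 + p_d*4.835884] = 1.154096
  V(1,+1) = exp(-r*dt) * [p_u*0.000000 + p_m*0.000000 + p_d*0.420000] = 0.076646
  V(0,+0) = exp(-r*dt) * [p_u*0.076646 + p_m*1.154096 + p_d*4.521909] = 1.582289

Answer: Price = V(0,0) = 1.5823


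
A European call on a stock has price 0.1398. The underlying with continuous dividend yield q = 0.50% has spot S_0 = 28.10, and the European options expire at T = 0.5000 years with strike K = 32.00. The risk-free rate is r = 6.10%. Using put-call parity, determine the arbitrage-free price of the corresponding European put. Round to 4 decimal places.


Answer: Put price = 3.1487

Derivation:
Put-call parity: C - P = S_0 * exp(-qT) - K * exp(-rT).
S_0 * exp(-qT) = 28.1000 * 0.99750312 = 28.02983774
K * exp(-rT) = 32.0000 * 0.96996043 = 31.03873383
P = C - S*exp(-qT) + K*exp(-rT)
P = 0.1398 - 28.02983774 + 31.03873383 = 3.1487


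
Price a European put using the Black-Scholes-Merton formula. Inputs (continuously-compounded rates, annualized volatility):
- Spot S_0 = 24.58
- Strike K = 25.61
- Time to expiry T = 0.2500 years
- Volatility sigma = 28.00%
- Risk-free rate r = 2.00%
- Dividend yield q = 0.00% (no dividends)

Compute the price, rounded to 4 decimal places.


d1 = (ln(S/K) + (r - q + 0.5*sigma^2) * T) / (sigma * sqrt(T)) = -0.18749854
d2 = d1 - sigma * sqrt(T) = -0.32749854
exp(-rT) = 0.99501248; exp(-qT) = 1.00000000
P = K * exp(-rT) * N(-d2) - S_0 * exp(-qT) * N(-d1)
N(-d1) = 0.57436512; N(-d2) = 0.62835458
P = 25.6100 * 0.99501248 * 0.62835458 - 24.5800 * 1.00000000 * 0.57436512 = 1.8940

Answer: Price = 1.8940


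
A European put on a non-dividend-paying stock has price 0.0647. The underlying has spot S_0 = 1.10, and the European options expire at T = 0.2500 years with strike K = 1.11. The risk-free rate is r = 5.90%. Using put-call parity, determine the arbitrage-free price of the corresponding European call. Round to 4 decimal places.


Answer: Call price = 0.0710

Derivation:
Put-call parity: C - P = S_0 * exp(-qT) - K * exp(-rT).
S_0 * exp(-qT) = 1.1000 * 1.00000000 = 1.10000000
K * exp(-rT) = 1.1100 * 0.98535825 = 1.09374766
C = P + S*exp(-qT) - K*exp(-rT)
C = 0.0647 + 1.10000000 - 1.09374766 = 0.0710


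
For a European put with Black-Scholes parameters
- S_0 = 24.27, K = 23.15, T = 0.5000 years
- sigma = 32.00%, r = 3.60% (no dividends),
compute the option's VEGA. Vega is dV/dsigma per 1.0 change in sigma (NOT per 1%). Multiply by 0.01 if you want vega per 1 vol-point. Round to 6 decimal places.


Answer: Vega = 6.316295

Derivation:
d1 = 0.4014874487; d2 = 0.1752132787
phi(d1) = 0.3680506851; exp(-qT) = 1.0000000000; exp(-rT) = 0.9821610324
Vega = S * exp(-qT) * phi(d1) * sqrt(T) = 24.2700 * 1.0000000000 * 0.3680506851 * 0.7071067812 = 6.316295


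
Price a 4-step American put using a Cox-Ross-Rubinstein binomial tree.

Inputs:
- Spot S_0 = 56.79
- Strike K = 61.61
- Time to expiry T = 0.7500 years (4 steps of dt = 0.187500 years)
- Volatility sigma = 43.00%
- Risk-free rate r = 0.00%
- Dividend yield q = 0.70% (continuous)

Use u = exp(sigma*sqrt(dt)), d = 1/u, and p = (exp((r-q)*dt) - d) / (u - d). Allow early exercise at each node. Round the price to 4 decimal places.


Answer: Price = V(0,0) = 11.6693

Derivation:
dt = T/N = 0.187500
u = exp(sigma*sqrt(dt)) = 1.204658; d = 1/u = 0.830111
p = (exp((r-q)*dt) - d) / (u - d) = 0.450083
Discount per step: exp(-r*dt) = 1.000000
Stock lattice S(k, i) with i counting down-moves:
  k=0: S(0,0) = 56.7900
  k=1: S(1,0) = 68.4125; S(1,1) = 47.1420
  k=2: S(2,0) = 82.4137; S(2,1) = 56.7900; S(2,2) = 39.1331
  k=3: S(3,0) = 99.2802; S(3,1) = 68.4125; S(3,2) = 47.1420; S(3,3) = 32.4849
  k=4: S(4,0) = 119.5987; S(4,1) = 82.4137; S(4,2) = 56.7900; S(4,3) = 39.1331; S(4,4) = 26.9660
Terminal payoffs V(N, i) = max(K - S_T, 0):
  V(4,0) = 0.000000; V(4,1) = 0.000000; V(4,2) = 4.820000; V(4,3) = 22.476874; V(4,4) = 34.643957
Backward induction: V(k, i) = exp(-r*dt) * [p * V(k+1, i) + (1-p) * V(k+1, i+1)]; then take max(V_cont, immediate exercise) for American.
  V(3,0) = exp(-r*dt) * [p*0.000000 + (1-p)*0.000000] = 0.000000; exercise = 0.000000; V(3,0) = max -> 0.000000
  V(3,1) = exp(-r*dt) * [p*0.000000 + (1-p)*4.820000] = 2.650599; exercise = 0.000000; V(3,1) = max -> 2.650599
  V(3,2) = exp(-r*dt) * [p*4.820000 + (1-p)*22.476874] = 14.529811; exercise = 14.467978; V(3,2) = max -> 14.529811
  V(3,3) = exp(-r*dt) * [p*22.476874 + (1-p)*34.643957] = 29.167757; exercise = 29.125149; V(3,3) = max -> 29.167757
  V(2,0) = exp(-r*dt) * [p*0.000000 + (1-p)*2.650599] = 1.457609; exercise = 0.000000; V(2,0) = max -> 1.457609
  V(2,1) = exp(-r*dt) * [p*2.650599 + (1-p)*14.529811] = 9.183177; exercise = 4.820000; V(2,1) = max -> 9.183177
  V(2,2) = exp(-r*dt) * [p*14.529811 + (1-p)*29.167757] = 22.579463; exercise = 22.476874; V(2,2) = max -> 22.579463
  V(1,0) = exp(-r*dt) * [p*1.457609 + (1-p)*9.183177] = 5.706029; exercise = 0.000000; V(1,0) = max -> 5.706029
  V(1,1) = exp(-r*dt) * [p*9.183177 + (1-p)*22.579463] = 16.550020; exercise = 14.467978; V(1,1) = max -> 16.550020
  V(0,0) = exp(-r*dt) * [p*5.706029 + (1-p)*16.550020] = 11.669321; exercise = 4.820000; V(0,0) = max -> 11.669321


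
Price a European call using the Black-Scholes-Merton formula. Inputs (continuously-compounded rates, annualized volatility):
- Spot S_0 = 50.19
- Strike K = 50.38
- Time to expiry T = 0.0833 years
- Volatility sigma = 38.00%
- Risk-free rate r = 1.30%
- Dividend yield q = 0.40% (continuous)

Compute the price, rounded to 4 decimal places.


Answer: Price = 2.1222

Derivation:
d1 = (ln(S/K) + (r - q + 0.5*sigma^2) * T) / (sigma * sqrt(T)) = 0.02722137
d2 = d1 - sigma * sqrt(T) = -0.08245324
exp(-rT) = 0.99891769; exp(-qT) = 0.99966686
C = S_0 * exp(-qT) * N(d1) - K * exp(-rT) * N(d2)
N(d1) = 0.51085841; N(d2) = 0.46714315
C = 50.1900 * 0.99966686 * 0.51085841 - 50.3800 * 0.99891769 * 0.46714315 = 2.1222


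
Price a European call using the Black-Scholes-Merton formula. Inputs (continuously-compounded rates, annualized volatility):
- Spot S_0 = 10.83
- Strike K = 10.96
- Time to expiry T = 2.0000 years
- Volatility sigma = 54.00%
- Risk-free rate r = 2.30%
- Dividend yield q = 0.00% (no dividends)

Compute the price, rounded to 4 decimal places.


Answer: Price = 3.3515

Derivation:
d1 = (ln(S/K) + (r - q + 0.5*sigma^2) * T) / (sigma * sqrt(T)) = 0.42644795
d2 = d1 - sigma * sqrt(T) = -0.33722737
exp(-rT) = 0.95504196; exp(-qT) = 1.00000000
C = S_0 * exp(-qT) * N(d1) - K * exp(-rT) * N(d2)
N(d1) = 0.66510927; N(d2) = 0.36797275
C = 10.8300 * 1.00000000 * 0.66510927 - 10.9600 * 0.95504196 * 0.36797275 = 3.3515


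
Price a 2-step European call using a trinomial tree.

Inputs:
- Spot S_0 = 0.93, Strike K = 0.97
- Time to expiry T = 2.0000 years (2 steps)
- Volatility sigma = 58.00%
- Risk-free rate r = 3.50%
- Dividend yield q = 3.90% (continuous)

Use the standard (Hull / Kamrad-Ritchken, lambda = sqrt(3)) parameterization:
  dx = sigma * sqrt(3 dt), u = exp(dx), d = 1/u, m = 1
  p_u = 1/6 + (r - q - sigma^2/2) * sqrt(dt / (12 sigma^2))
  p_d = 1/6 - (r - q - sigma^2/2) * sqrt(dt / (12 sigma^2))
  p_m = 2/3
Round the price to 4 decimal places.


Answer: Price = V(0,0) = 0.1944

Derivation:
dt = T/N = 1.000000; dx = sigma*sqrt(3*dt) = 1.004589
u = exp(dx) = 2.730786; d = 1/u = 0.366195
p_u = 0.080960, p_m = 0.666667, p_d = 0.252373
Discount per step: exp(-r*dt) = 0.965605
Stock lattice S(k, j) with j the centered position index:
  k=0: S(0,+0) = 0.9300
  k=1: S(1,-1) = 0.3406; S(1,+0) = 0.9300; S(1,+1) = 2.5396
  k=2: S(2,-2) = 0.1247; S(2,-1) = 0.3406; S(2,+0) = 0.9300; S(2,+1) = 2.5396; S(2,+2) = 6.9352
Terminal payoffs V(N, j) = max(S_T - K, 0):
  V(2,-2) = 0.000000; V(2,-1) = 0.000000; V(2,+0) = 0.000000; V(2,+1) = 1.569631; V(2,+2) = 5.965189
Backward induction: V(k, j) = exp(-r*dt) * [p_u * V(k+1, j+1) + p_m * V(k+1, j) + p_d * V(k+1, j-1)]
  V(1,-1) = exp(-r*dt) * [p_u*0.000000 + p_m*0.000000 + p_d*0.000000] = 0.000000
  V(1,+0) = exp(-r*dt) * [p_u*1.569631 + p_m*0.000000 + p_d*0.000000] = 0.122707
  V(1,+1) = exp(-r*dt) * [p_u*5.965189 + p_m*1.569631 + p_d*0.000000] = 1.476761
  V(0,+0) = exp(-r*dt) * [p_u*1.476761 + p_m*0.122707 + p_d*0.000000] = 0.194437


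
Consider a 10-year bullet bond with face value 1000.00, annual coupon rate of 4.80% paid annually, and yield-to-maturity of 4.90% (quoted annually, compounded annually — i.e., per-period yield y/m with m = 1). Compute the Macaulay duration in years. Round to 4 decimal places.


Coupon per period c = face * coupon_rate / m = 48.000000
Periods per year m = 1; per-period yield y/m = 0.049000
Number of cashflows N = 10
Cashflows (t years, CF_t, discount factor 1/(1+y/m)^(m*t), PV):
  t = 1.0000: CF_t = 48.000000, DF = 0.953289, PV = 45.757865
  t = 2.0000: CF_t = 48.000000, DF = 0.908760, PV = 43.620462
  t = 3.0000: CF_t = 48.000000, DF = 0.866310, PV = 41.582900
  t = 4.0000: CF_t = 48.000000, DF = 0.825844, PV = 39.640515
  t = 5.0000: CF_t = 48.000000, DF = 0.787268, PV = 37.788861
  t = 6.0000: CF_t = 48.000000, DF = 0.750494, PV = 36.023699
  t = 7.0000: CF_t = 48.000000, DF = 0.715437, PV = 34.340991
  t = 8.0000: CF_t = 48.000000, DF = 0.682018, PV = 32.736883
  t = 9.0000: CF_t = 48.000000, DF = 0.650161, PV = 31.207706
  t = 10.0000: CF_t = 1048.000000, DF = 0.619791, PV = 649.540747
Price P = sum_t PV_t = 992.240628
Macaulay numerator sum_t t * PV_t:
  t * PV_t at t = 1.0000: 45.757865
  t * PV_t at t = 2.0000: 87.240924
  t * PV_t at t = 3.0000: 124.748700
  t * PV_t at t = 4.0000: 158.562059
  t * PV_t at t = 5.0000: 188.944303
  t * PV_t at t = 6.0000: 216.142196
  t * PV_t at t = 7.0000: 240.386935
  t * PV_t at t = 8.0000: 261.895067
  t * PV_t at t = 9.0000: 280.869353
  t * PV_t at t = 10.0000: 6495.407474
Macaulay duration D = (sum_t t * PV_t) / P = 8099.954874 / 992.240628 = 8.163297

Answer: Macaulay duration = 8.1633 years


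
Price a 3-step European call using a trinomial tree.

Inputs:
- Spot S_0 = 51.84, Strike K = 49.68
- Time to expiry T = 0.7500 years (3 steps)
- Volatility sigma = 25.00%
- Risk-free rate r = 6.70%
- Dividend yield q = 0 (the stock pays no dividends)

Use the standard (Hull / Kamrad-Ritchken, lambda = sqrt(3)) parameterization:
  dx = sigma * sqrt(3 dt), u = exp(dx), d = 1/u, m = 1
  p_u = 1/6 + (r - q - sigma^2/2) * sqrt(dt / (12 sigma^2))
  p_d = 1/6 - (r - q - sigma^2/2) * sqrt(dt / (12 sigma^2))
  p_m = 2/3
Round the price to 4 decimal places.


Answer: Price = V(0,0) = 6.8658

Derivation:
dt = T/N = 0.250000; dx = sigma*sqrt(3*dt) = 0.216506
u = exp(dx) = 1.241731; d = 1/u = 0.805327
p_u = 0.187307, p_m = 0.666667, p_d = 0.146026
Discount per step: exp(-r*dt) = 0.983390
Stock lattice S(k, j) with j the centered position index:
  k=0: S(0,+0) = 51.8400
  k=1: S(1,-1) = 41.7482; S(1,+0) = 51.8400; S(1,+1) = 64.3713
  k=2: S(2,-2) = 33.6209; S(2,-1) = 41.7482; S(2,+0) = 51.8400; S(2,+1) = 64.3713; S(2,+2) = 79.9319
  k=3: S(3,-3) = 27.0759; S(3,-2) = 33.6209; S(3,-1) = 41.7482; S(3,+0) = 51.8400; S(3,+1) = 64.3713; S(3,+2) = 79.9319; S(3,+3) = 99.2539
Terminal payoffs V(N, j) = max(S_T - K, 0):
  V(3,-3) = 0.000000; V(3,-2) = 0.000000; V(3,-1) = 0.000000; V(3,+0) = 2.160000; V(3,+1) = 14.691334; V(3,+2) = 30.251879; V(3,+3) = 49.573889
Backward induction: V(k, j) = exp(-r*dt) * [p_u * V(k+1, j+1) + p_m * V(k+1, j) + p_d * V(k+1, j-1)]
  V(2,-2) = exp(-r*dt) * [p_u*0.000000 + p_m*0.000000 + p_d*0.000000] = 0.000000
  V(2,-1) = exp(-r*dt) * [p_u*2.160000 + p_m*0.000000 + p_d*0.000000] = 0.397863
  V(2,+0) = exp(-r*dt) * [p_u*14.691334 + p_m*2.160000 + p_d*0.000000] = 4.122161
  V(2,+1) = exp(-r*dt) * [p_u*30.251879 + p_m*14.691334 + p_d*2.160000] = 15.513978
  V(2,+2) = exp(-r*dt) * [p_u*49.573889 + p_m*30.251879 + p_d*14.691334] = 31.073904
  V(1,-1) = exp(-r*dt) * [p_u*4.122161 + p_m*0.397863 + p_d*0.000000] = 1.020120
  V(1,+0) = exp(-r*dt) * [p_u*15.513978 + p_m*4.122161 + p_d*0.397863] = 5.617201
  V(1,+1) = exp(-r*dt) * [p_u*31.073904 + p_m*15.513978 + p_d*4.122161] = 16.486480
  V(0,+0) = exp(-r*dt) * [p_u*16.486480 + p_m*5.617201 + p_d*1.020120] = 6.865826


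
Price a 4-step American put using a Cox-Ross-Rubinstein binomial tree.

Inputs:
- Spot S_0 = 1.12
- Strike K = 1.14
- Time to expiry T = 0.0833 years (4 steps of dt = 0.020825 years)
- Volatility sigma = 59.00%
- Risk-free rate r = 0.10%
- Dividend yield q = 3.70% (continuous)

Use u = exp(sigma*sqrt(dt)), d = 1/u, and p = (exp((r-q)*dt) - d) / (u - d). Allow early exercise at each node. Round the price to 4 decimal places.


Answer: Price = V(0,0) = 0.0875

Derivation:
dt = T/N = 0.020825
u = exp(sigma*sqrt(dt)) = 1.088872; d = 1/u = 0.918382
p = (exp((r-q)*dt) - d) / (u - d) = 0.474332
Discount per step: exp(-r*dt) = 0.999979
Stock lattice S(k, i) with i counting down-moves:
  k=0: S(0,0) = 1.1200
  k=1: S(1,0) = 1.2195; S(1,1) = 1.0286
  k=2: S(2,0) = 1.3279; S(2,1) = 1.1200; S(2,2) = 0.9446
  k=3: S(3,0) = 1.4459; S(3,1) = 1.2195; S(3,2) = 1.0286; S(3,3) = 0.8675
  k=4: S(4,0) = 1.5744; S(4,1) = 1.3279; S(4,2) = 1.1200; S(4,3) = 0.9446; S(4,4) = 0.7967
Terminal payoffs V(N, i) = max(K - S_T, 0):
  V(4,0) = 0.000000; V(4,1) = 0.000000; V(4,2) = 0.020000; V(4,3) = 0.195364; V(4,4) = 0.343270
Backward induction: V(k, i) = exp(-r*dt) * [p * V(k+1, i) + (1-p) * V(k+1, i+1)]; then take max(V_cont, immediate exercise) for American.
  V(3,0) = exp(-r*dt) * [p*0.000000 + (1-p)*0.000000] = 0.000000; exercise = 0.000000; V(3,0) = max -> 0.000000
  V(3,1) = exp(-r*dt) * [p*0.000000 + (1-p)*0.020000] = 0.010513; exercise = 0.000000; V(3,1) = max -> 0.010513
  V(3,2) = exp(-r*dt) * [p*0.020000 + (1-p)*0.195364] = 0.112181; exercise = 0.111412; V(3,2) = max -> 0.112181
  V(3,3) = exp(-r*dt) * [p*0.195364 + (1-p)*0.343270] = 0.273108; exercise = 0.272464; V(3,3) = max -> 0.273108
  V(2,0) = exp(-r*dt) * [p*0.000000 + (1-p)*0.010513] = 0.005526; exercise = 0.000000; V(2,0) = max -> 0.005526
  V(2,1) = exp(-r*dt) * [p*0.010513 + (1-p)*0.112181] = 0.063955; exercise = 0.020000; V(2,1) = max -> 0.063955
  V(2,2) = exp(-r*dt) * [p*0.112181 + (1-p)*0.273108] = 0.196771; exercise = 0.195364; V(2,2) = max -> 0.196771
  V(1,0) = exp(-r*dt) * [p*0.005526 + (1-p)*0.063955] = 0.036240; exercise = 0.000000; V(1,0) = max -> 0.036240
  V(1,1) = exp(-r*dt) * [p*0.063955 + (1-p)*0.196771] = 0.133770; exercise = 0.111412; V(1,1) = max -> 0.133770
  V(0,0) = exp(-r*dt) * [p*0.036240 + (1-p)*0.133770] = 0.087506; exercise = 0.020000; V(0,0) = max -> 0.087506


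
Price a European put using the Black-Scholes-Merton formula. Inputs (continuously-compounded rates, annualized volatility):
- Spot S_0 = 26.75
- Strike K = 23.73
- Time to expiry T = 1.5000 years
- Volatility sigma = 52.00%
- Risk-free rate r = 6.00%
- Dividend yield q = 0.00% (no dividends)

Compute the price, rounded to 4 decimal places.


Answer: Price = 3.8328

Derivation:
d1 = (ln(S/K) + (r - q + 0.5*sigma^2) * T) / (sigma * sqrt(T)) = 0.64784984
d2 = d1 - sigma * sqrt(T) = 0.01098251
exp(-rT) = 0.91393119; exp(-qT) = 1.00000000
P = K * exp(-rT) * N(-d2) - S_0 * exp(-qT) * N(-d1)
N(-d1) = 0.25854104; N(-d2) = 0.49561870
P = 23.7300 * 0.91393119 * 0.49561870 - 26.7500 * 1.00000000 * 0.25854104 = 3.8328


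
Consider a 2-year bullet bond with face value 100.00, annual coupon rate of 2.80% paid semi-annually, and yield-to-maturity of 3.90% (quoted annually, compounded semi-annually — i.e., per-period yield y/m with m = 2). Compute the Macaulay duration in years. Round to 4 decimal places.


Answer: Macaulay duration = 1.9585 years

Derivation:
Coupon per period c = face * coupon_rate / m = 1.400000
Periods per year m = 2; per-period yield y/m = 0.019500
Number of cashflows N = 4
Cashflows (t years, CF_t, discount factor 1/(1+y/m)^(m*t), PV):
  t = 0.5000: CF_t = 1.400000, DF = 0.980873, PV = 1.373222
  t = 1.0000: CF_t = 1.400000, DF = 0.962112, PV = 1.346957
  t = 1.5000: CF_t = 1.400000, DF = 0.943709, PV = 1.321193
  t = 2.0000: CF_t = 101.400000, DF = 0.925659, PV = 93.861834
Price P = sum_t PV_t = 97.903206
Macaulay numerator sum_t t * PV_t:
  t * PV_t at t = 0.5000: 0.686611
  t * PV_t at t = 1.0000: 1.346957
  t * PV_t at t = 1.5000: 1.981790
  t * PV_t at t = 2.0000: 187.723667
Macaulay duration D = (sum_t t * PV_t) / P = 191.739025 / 97.903206 = 1.958455


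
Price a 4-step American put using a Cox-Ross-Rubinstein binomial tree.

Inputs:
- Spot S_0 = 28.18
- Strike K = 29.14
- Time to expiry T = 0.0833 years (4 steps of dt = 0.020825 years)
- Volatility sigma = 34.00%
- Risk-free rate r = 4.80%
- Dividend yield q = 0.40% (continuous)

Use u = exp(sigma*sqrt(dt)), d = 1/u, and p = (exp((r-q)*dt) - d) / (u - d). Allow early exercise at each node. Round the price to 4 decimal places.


dt = T/N = 0.020825
u = exp(sigma*sqrt(dt)) = 1.050289; d = 1/u = 0.952119
p = (exp((r-q)*dt) - d) / (u - d) = 0.497074
Discount per step: exp(-r*dt) = 0.999001
Stock lattice S(k, i) with i counting down-moves:
  k=0: S(0,0) = 28.1800
  k=1: S(1,0) = 29.5971; S(1,1) = 26.8307
  k=2: S(2,0) = 31.0855; S(2,1) = 28.1800; S(2,2) = 25.5460
  k=3: S(3,0) = 32.6488; S(3,1) = 29.5971; S(3,2) = 26.8307; S(3,3) = 24.3229
  k=4: S(4,0) = 34.2906; S(4,1) = 31.0855; S(4,2) = 28.1800; S(4,3) = 25.5460; S(4,4) = 23.1583
Terminal payoffs V(N, i) = max(K - S_T, 0):
  V(4,0) = 0.000000; V(4,1) = 0.000000; V(4,2) = 0.960000; V(4,3) = 3.593953; V(4,4) = 5.981713
Backward induction: V(k, i) = exp(-r*dt) * [p * V(k+1, i) + (1-p) * V(k+1, i+1)]; then take max(V_cont, immediate exercise) for American.
  V(3,0) = exp(-r*dt) * [p*0.000000 + (1-p)*0.000000] = 0.000000; exercise = 0.000000; V(3,0) = max -> 0.000000
  V(3,1) = exp(-r*dt) * [p*0.000000 + (1-p)*0.960000] = 0.482326; exercise = 0.000000; V(3,1) = max -> 0.482326
  V(3,2) = exp(-r*dt) * [p*0.960000 + (1-p)*3.593953] = 2.282400; exercise = 2.309279; V(3,2) = max -> 2.309279
  V(3,3) = exp(-r*dt) * [p*3.593953 + (1-p)*5.981713] = 4.790028; exercise = 4.817116; V(3,3) = max -> 4.817116
  V(2,0) = exp(-r*dt) * [p*0.000000 + (1-p)*0.482326] = 0.242332; exercise = 0.000000; V(2,0) = max -> 0.242332
  V(2,1) = exp(-r*dt) * [p*0.482326 + (1-p)*2.309279] = 1.399748; exercise = 0.960000; V(2,1) = max -> 1.399748
  V(2,2) = exp(-r*dt) * [p*2.309279 + (1-p)*4.817116] = 3.566967; exercise = 3.593953; V(2,2) = max -> 3.593953
  V(1,0) = exp(-r*dt) * [p*0.242332 + (1-p)*1.399748] = 0.823602; exercise = 0.000000; V(1,0) = max -> 0.823602
  V(1,1) = exp(-r*dt) * [p*1.399748 + (1-p)*3.593953] = 2.500769; exercise = 2.309279; V(1,1) = max -> 2.500769
  V(0,0) = exp(-r*dt) * [p*0.823602 + (1-p)*2.500769] = 1.665427; exercise = 0.960000; V(0,0) = max -> 1.665427

Answer: Price = V(0,0) = 1.6654


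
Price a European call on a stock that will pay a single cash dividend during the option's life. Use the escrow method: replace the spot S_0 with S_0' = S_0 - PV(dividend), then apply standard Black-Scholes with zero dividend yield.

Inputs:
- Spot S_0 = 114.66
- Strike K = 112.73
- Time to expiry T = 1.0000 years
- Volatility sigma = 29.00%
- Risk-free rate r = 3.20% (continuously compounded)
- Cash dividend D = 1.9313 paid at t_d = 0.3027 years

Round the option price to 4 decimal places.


Answer: Price = 14.6547

Derivation:
PV(D) = D * exp(-r * t_d) = 1.9313 * 0.99036036 = 1.91268297
S_0' = S_0 - PV(D) = 114.6600 - 1.91268297 = 112.74731703
d1 = (ln(S_0'/K) + (r + sigma^2/2)*T) / (sigma*sqrt(T)) = 0.25587449
d2 = d1 - sigma*sqrt(T) = -0.03412551
exp(-rT) = 0.96850658
N(d1) = 0.60097613; N(d2) = 0.48638853
C = S_0' * N(d1) - K * exp(-rT) * N(d2) = 112.74731703 * 0.60097613 - 112.7300 * 0.96850658 * 0.48638853 = 14.6547


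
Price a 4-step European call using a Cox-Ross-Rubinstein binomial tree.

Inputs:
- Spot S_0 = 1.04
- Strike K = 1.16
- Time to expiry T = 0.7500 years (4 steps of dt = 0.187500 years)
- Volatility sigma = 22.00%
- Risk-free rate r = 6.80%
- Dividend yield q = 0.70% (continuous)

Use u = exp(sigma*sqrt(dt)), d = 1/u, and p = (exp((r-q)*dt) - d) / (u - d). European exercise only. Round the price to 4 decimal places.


dt = T/N = 0.187500
u = exp(sigma*sqrt(dt)) = 1.099948; d = 1/u = 0.909134
p = (exp((r-q)*dt) - d) / (u - d) = 0.536487
Discount per step: exp(-r*dt) = 0.987331
Stock lattice S(k, i) with i counting down-moves:
  k=0: S(0,0) = 1.0400
  k=1: S(1,0) = 1.1439; S(1,1) = 0.9455
  k=2: S(2,0) = 1.2583; S(2,1) = 1.0400; S(2,2) = 0.8596
  k=3: S(3,0) = 1.3840; S(3,1) = 1.1439; S(3,2) = 0.9455; S(3,3) = 0.7815
  k=4: S(4,0) = 1.5224; S(4,1) = 1.2583; S(4,2) = 1.0400; S(4,3) = 0.8596; S(4,4) = 0.7105
Terminal payoffs V(N, i) = max(S_T - K, 0):
  V(4,0) = 0.362375; V(4,1) = 0.098281; V(4,2) = 0.000000; V(4,3) = 0.000000; V(4,4) = 0.000000
Backward induction: V(k, i) = exp(-r*dt) * [p * V(k+1, i) + (1-p) * V(k+1, i+1)].
  V(3,0) = exp(-r*dt) * [p*0.362375 + (1-p)*0.098281] = 0.236924
  V(3,1) = exp(-r*dt) * [p*0.098281 + (1-p)*0.000000] = 0.052058
  V(3,2) = exp(-r*dt) * [p*0.000000 + (1-p)*0.000000] = 0.000000
  V(3,3) = exp(-r*dt) * [p*0.000000 + (1-p)*0.000000] = 0.000000
  V(2,0) = exp(-r*dt) * [p*0.236924 + (1-p)*0.052058] = 0.149320
  V(2,1) = exp(-r*dt) * [p*0.052058 + (1-p)*0.000000] = 0.027575
  V(2,2) = exp(-r*dt) * [p*0.000000 + (1-p)*0.000000] = 0.000000
  V(1,0) = exp(-r*dt) * [p*0.149320 + (1-p)*0.027575] = 0.091713
  V(1,1) = exp(-r*dt) * [p*0.027575 + (1-p)*0.000000] = 0.014606
  V(0,0) = exp(-r*dt) * [p*0.091713 + (1-p)*0.014606] = 0.055264

Answer: Price = V(0,0) = 0.0553


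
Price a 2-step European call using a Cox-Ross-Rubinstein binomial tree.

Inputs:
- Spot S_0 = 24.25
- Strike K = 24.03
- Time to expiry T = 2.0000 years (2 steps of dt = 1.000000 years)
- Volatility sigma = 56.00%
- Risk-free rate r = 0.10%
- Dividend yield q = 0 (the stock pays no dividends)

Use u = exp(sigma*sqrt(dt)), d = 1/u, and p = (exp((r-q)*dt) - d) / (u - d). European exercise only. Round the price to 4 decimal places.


Answer: Price = V(0,0) = 6.7664

Derivation:
dt = T/N = 1.000000
u = exp(sigma*sqrt(dt)) = 1.750673; d = 1/u = 0.571209
p = (exp((r-q)*dt) - d) / (u - d) = 0.364396
Discount per step: exp(-r*dt) = 0.999000
Stock lattice S(k, i) with i counting down-moves:
  k=0: S(0,0) = 24.2500
  k=1: S(1,0) = 42.4538; S(1,1) = 13.8518
  k=2: S(2,0) = 74.3227; S(2,1) = 24.2500; S(2,2) = 7.9123
Terminal payoffs V(N, i) = max(S_T - K, 0):
  V(2,0) = 50.292714; V(2,1) = 0.220000; V(2,2) = 0.000000
Backward induction: V(k, i) = exp(-r*dt) * [p * V(k+1, i) + (1-p) * V(k+1, i+1)].
  V(1,0) = exp(-r*dt) * [p*50.292714 + (1-p)*0.220000] = 18.447826
  V(1,1) = exp(-r*dt) * [p*0.220000 + (1-p)*0.000000] = 0.080087
  V(0,0) = exp(-r*dt) * [p*18.447826 + (1-p)*0.080087] = 6.766443


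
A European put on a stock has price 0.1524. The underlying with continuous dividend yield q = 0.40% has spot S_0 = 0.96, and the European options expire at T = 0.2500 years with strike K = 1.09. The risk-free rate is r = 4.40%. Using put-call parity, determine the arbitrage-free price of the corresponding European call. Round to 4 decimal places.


Put-call parity: C - P = S_0 * exp(-qT) - K * exp(-rT).
S_0 * exp(-qT) = 0.9600 * 0.99900050 = 0.95904048
K * exp(-rT) = 1.0900 * 0.98906028 = 1.07807570
C = P + S*exp(-qT) - K*exp(-rT)
C = 0.1524 + 0.95904048 - 1.07807570 = 0.0334

Answer: Call price = 0.0334


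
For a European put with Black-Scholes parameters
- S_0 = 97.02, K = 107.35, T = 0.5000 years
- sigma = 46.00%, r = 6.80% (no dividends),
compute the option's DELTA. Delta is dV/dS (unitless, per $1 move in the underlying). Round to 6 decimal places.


Answer: Delta = -0.517506

Derivation:
d1 = -0.0438940577; d2 = -0.3691631771
phi(d1) = 0.3985581467; exp(-qT) = 1.0000000000; exp(-rT) = 0.9665715046
N(-d1) = 0.5175055740
Delta = -exp(-qT) * N(-d1) = -1.0000000000 * 0.5175055740 = -0.517506


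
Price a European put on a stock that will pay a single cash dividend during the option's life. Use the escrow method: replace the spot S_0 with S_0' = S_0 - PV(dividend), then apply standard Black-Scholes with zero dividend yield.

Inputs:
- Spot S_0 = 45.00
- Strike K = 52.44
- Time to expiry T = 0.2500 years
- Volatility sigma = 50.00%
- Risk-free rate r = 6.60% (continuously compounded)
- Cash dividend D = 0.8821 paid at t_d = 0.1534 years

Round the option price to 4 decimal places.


Answer: Price = 9.3800

Derivation:
PV(D) = D * exp(-r * t_d) = 0.8821 * 0.98992668 = 0.87321432
S_0' = S_0 - PV(D) = 45.0000 - 0.87321432 = 44.12678568
d1 = (ln(S_0'/K) + (r + sigma^2/2)*T) / (sigma*sqrt(T)) = -0.49941070
d2 = d1 - sigma*sqrt(T) = -0.74941070
exp(-rT) = 0.98363538
N(-d1) = 0.69125496; N(-d2) = 0.77319515
P = K * exp(-rT) * N(-d2) - S_0' * N(-d1) = 52.4400 * 0.98363538 * 0.77319515 - 44.12678568 * 0.69125496 = 9.3800


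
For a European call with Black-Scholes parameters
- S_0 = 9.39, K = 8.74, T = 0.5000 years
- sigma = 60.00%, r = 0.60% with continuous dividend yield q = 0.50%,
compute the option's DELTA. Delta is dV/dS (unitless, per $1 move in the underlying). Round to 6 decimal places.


d1 = 0.3823918062; d2 = -0.0418722625
phi(d1) = 0.3708156352; exp(-qT) = 0.9975031224; exp(-rT) = 0.9970044955
N(d1) = 0.6489146164
Delta = exp(-qT) * N(d1) = 0.9975031224 * 0.6489146164 = 0.647294

Answer: Delta = 0.647294


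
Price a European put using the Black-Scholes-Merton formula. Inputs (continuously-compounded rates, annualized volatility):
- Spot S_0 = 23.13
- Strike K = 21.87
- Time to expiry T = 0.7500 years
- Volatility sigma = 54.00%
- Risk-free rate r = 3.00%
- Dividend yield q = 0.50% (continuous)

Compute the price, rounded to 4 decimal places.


Answer: Price = 3.3282

Derivation:
d1 = (ln(S/K) + (r - q + 0.5*sigma^2) * T) / (sigma * sqrt(T)) = 0.39369866
d2 = d1 - sigma * sqrt(T) = -0.07395506
exp(-rT) = 0.97775124; exp(-qT) = 0.99625702
P = K * exp(-rT) * N(-d2) - S_0 * exp(-qT) * N(-d1)
N(-d1) = 0.34690177; N(-d2) = 0.52947693
P = 21.8700 * 0.97775124 * 0.52947693 - 23.1300 * 0.99625702 * 0.34690177 = 3.3282


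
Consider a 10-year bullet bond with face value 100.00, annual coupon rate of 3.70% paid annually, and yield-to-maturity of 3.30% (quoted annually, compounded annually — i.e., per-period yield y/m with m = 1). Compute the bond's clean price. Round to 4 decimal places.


Coupon per period c = face * coupon_rate / m = 3.700000
Periods per year m = 1; per-period yield y/m = 0.033000
Number of cashflows N = 10
Cashflows (t years, CF_t, discount factor 1/(1+y/m)^(m*t), PV):
  t = 1.0000: CF_t = 3.700000, DF = 0.968054, PV = 3.581801
  t = 2.0000: CF_t = 3.700000, DF = 0.937129, PV = 3.467377
  t = 3.0000: CF_t = 3.700000, DF = 0.907192, PV = 3.356609
  t = 4.0000: CF_t = 3.700000, DF = 0.878211, PV = 3.249380
  t = 5.0000: CF_t = 3.700000, DF = 0.850156, PV = 3.145576
  t = 6.0000: CF_t = 3.700000, DF = 0.822997, PV = 3.045088
  t = 7.0000: CF_t = 3.700000, DF = 0.796705, PV = 2.947810
  t = 8.0000: CF_t = 3.700000, DF = 0.771254, PV = 2.853640
  t = 9.0000: CF_t = 3.700000, DF = 0.746616, PV = 2.762478
  t = 10.0000: CF_t = 103.700000, DF = 0.722764, PV = 74.950674
Price P = sum_t PV_t = 103.360431

Answer: Price = 103.3604


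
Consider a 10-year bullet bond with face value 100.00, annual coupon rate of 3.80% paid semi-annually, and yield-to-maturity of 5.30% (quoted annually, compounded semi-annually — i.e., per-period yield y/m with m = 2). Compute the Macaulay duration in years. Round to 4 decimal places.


Answer: Macaulay duration = 8.2892 years

Derivation:
Coupon per period c = face * coupon_rate / m = 1.900000
Periods per year m = 2; per-period yield y/m = 0.026500
Number of cashflows N = 20
Cashflows (t years, CF_t, discount factor 1/(1+y/m)^(m*t), PV):
  t = 0.5000: CF_t = 1.900000, DF = 0.974184, PV = 1.850950
  t = 1.0000: CF_t = 1.900000, DF = 0.949035, PV = 1.803166
  t = 1.5000: CF_t = 1.900000, DF = 0.924535, PV = 1.756616
  t = 2.0000: CF_t = 1.900000, DF = 0.900667, PV = 1.711267
  t = 2.5000: CF_t = 1.900000, DF = 0.877415, PV = 1.667089
  t = 3.0000: CF_t = 1.900000, DF = 0.854764, PV = 1.624052
  t = 3.5000: CF_t = 1.900000, DF = 0.832698, PV = 1.582125
  t = 4.0000: CF_t = 1.900000, DF = 0.811201, PV = 1.541282
  t = 4.5000: CF_t = 1.900000, DF = 0.790259, PV = 1.501492
  t = 5.0000: CF_t = 1.900000, DF = 0.769858, PV = 1.462730
  t = 5.5000: CF_t = 1.900000, DF = 0.749983, PV = 1.424968
  t = 6.0000: CF_t = 1.900000, DF = 0.730622, PV = 1.388181
  t = 6.5000: CF_t = 1.900000, DF = 0.711760, PV = 1.352344
  t = 7.0000: CF_t = 1.900000, DF = 0.693385, PV = 1.317432
  t = 7.5000: CF_t = 1.900000, DF = 0.675485, PV = 1.283421
  t = 8.0000: CF_t = 1.900000, DF = 0.658047, PV = 1.250289
  t = 8.5000: CF_t = 1.900000, DF = 0.641059, PV = 1.218011
  t = 9.0000: CF_t = 1.900000, DF = 0.624509, PV = 1.186567
  t = 9.5000: CF_t = 1.900000, DF = 0.608387, PV = 1.155935
  t = 10.0000: CF_t = 101.900000, DF = 0.592681, PV = 60.394183
Price P = sum_t PV_t = 88.472101
Macaulay numerator sum_t t * PV_t:
  t * PV_t at t = 0.5000: 0.925475
  t * PV_t at t = 1.0000: 1.803166
  t * PV_t at t = 1.5000: 2.634923
  t * PV_t at t = 2.0000: 3.422534
  t * PV_t at t = 2.5000: 4.167723
  t * PV_t at t = 3.0000: 4.872155
  t * PV_t at t = 3.5000: 5.537439
  t * PV_t at t = 4.0000: 6.165126
  t * PV_t at t = 4.5000: 6.756714
  t * PV_t at t = 5.0000: 7.313648
  t * PV_t at t = 5.5000: 7.837324
  t * PV_t at t = 6.0000: 8.329087
  t * PV_t at t = 6.5000: 8.790236
  t * PV_t at t = 7.0000: 9.222025
  t * PV_t at t = 7.5000: 9.625661
  t * PV_t at t = 8.0000: 10.002310
  t * PV_t at t = 8.5000: 10.353098
  t * PV_t at t = 9.0000: 10.679107
  t * PV_t at t = 9.5000: 10.981384
  t * PV_t at t = 10.0000: 603.941829
Macaulay duration D = (sum_t t * PV_t) / P = 733.360966 / 88.472101 = 8.289178


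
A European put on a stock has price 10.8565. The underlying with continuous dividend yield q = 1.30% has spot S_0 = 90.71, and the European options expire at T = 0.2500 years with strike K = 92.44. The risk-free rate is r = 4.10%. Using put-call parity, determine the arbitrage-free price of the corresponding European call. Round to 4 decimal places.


Put-call parity: C - P = S_0 * exp(-qT) - K * exp(-rT).
S_0 * exp(-qT) = 90.7100 * 0.99675528 = 90.41567104
K * exp(-rT) = 92.4400 * 0.98980235 = 91.49732944
C = P + S*exp(-qT) - K*exp(-rT)
C = 10.8565 + 90.41567104 - 91.49732944 = 9.7748

Answer: Call price = 9.7748


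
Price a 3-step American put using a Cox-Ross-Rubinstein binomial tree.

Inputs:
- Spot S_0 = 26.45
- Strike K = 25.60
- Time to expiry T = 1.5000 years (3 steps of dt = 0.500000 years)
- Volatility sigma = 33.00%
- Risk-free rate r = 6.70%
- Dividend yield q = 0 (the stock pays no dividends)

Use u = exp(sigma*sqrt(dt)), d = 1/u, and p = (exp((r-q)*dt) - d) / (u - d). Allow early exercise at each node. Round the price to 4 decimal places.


dt = T/N = 0.500000
u = exp(sigma*sqrt(dt)) = 1.262817; d = 1/u = 0.791880
p = (exp((r-q)*dt) - d) / (u - d) = 0.514267
Discount per step: exp(-r*dt) = 0.967055
Stock lattice S(k, i) with i counting down-moves:
  k=0: S(0,0) = 26.4500
  k=1: S(1,0) = 33.4015; S(1,1) = 20.9452
  k=2: S(2,0) = 42.1800; S(2,1) = 26.4500; S(2,2) = 16.5861
  k=3: S(3,0) = 53.2657; S(3,1) = 33.4015; S(3,2) = 20.9452; S(3,3) = 13.1342
Terminal payoffs V(N, i) = max(K - S_T, 0):
  V(3,0) = 0.000000; V(3,1) = 0.000000; V(3,2) = 4.654770; V(3,3) = 12.465788
Backward induction: V(k, i) = exp(-r*dt) * [p * V(k+1, i) + (1-p) * V(k+1, i+1)]; then take max(V_cont, immediate exercise) for American.
  V(2,0) = exp(-r*dt) * [p*0.000000 + (1-p)*0.000000] = 0.000000; exercise = 0.000000; V(2,0) = max -> 0.000000
  V(2,1) = exp(-r*dt) * [p*0.000000 + (1-p)*4.654770] = 2.186489; exercise = 0.000000; V(2,1) = max -> 2.186489
  V(2,2) = exp(-r*dt) * [p*4.654770 + (1-p)*12.465788] = 8.170494; exercise = 9.013889; V(2,2) = max -> 9.013889
  V(1,0) = exp(-r*dt) * [p*0.000000 + (1-p)*2.186489] = 1.027061; exercise = 0.000000; V(1,0) = max -> 1.027061
  V(1,1) = exp(-r*dt) * [p*2.186489 + (1-p)*9.013889] = 5.321495; exercise = 4.654770; V(1,1) = max -> 5.321495
  V(0,0) = exp(-r*dt) * [p*1.027061 + (1-p)*5.321495] = 3.010453; exercise = 0.000000; V(0,0) = max -> 3.010453

Answer: Price = V(0,0) = 3.0105


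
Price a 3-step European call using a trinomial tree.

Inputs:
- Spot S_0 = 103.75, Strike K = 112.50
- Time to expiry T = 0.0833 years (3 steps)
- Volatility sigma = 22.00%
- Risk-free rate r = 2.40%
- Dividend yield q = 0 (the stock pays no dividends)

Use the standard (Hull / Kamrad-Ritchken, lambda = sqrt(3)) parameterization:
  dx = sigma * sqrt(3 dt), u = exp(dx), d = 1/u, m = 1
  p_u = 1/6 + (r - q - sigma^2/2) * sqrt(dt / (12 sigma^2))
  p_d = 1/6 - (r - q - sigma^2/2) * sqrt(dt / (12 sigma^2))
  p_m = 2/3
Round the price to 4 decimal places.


Answer: Price = V(0,0) = 0.3537

Derivation:
dt = T/N = 0.027767; dx = sigma*sqrt(3*dt) = 0.063496
u = exp(dx) = 1.065555; d = 1/u = 0.938478
p_u = 0.166623, p_m = 0.666667, p_d = 0.166710
Discount per step: exp(-r*dt) = 0.999334
Stock lattice S(k, j) with j the centered position index:
  k=0: S(0,+0) = 103.7500
  k=1: S(1,-1) = 97.3671; S(1,+0) = 103.7500; S(1,+1) = 110.5513
  k=2: S(2,-2) = 91.3769; S(2,-1) = 97.3671; S(2,+0) = 103.7500; S(2,+1) = 110.5513; S(2,+2) = 117.7985
  k=3: S(3,-3) = 85.7552; S(3,-2) = 91.3769; S(3,-1) = 97.3671; S(3,+0) = 103.7500; S(3,+1) = 110.5513; S(3,+2) = 117.7985; S(3,+3) = 125.5208
Terminal payoffs V(N, j) = max(S_T - K, 0):
  V(3,-3) = 0.000000; V(3,-2) = 0.000000; V(3,-1) = 0.000000; V(3,+0) = 0.000000; V(3,+1) = 0.000000; V(3,+2) = 5.298532; V(3,+3) = 13.020820
Backward induction: V(k, j) = exp(-r*dt) * [p_u * V(k+1, j+1) + p_m * V(k+1, j) + p_d * V(k+1, j-1)]
  V(2,-2) = exp(-r*dt) * [p_u*0.000000 + p_m*0.000000 + p_d*0.000000] = 0.000000
  V(2,-1) = exp(-r*dt) * [p_u*0.000000 + p_m*0.000000 + p_d*0.000000] = 0.000000
  V(2,+0) = exp(-r*dt) * [p_u*0.000000 + p_m*0.000000 + p_d*0.000000] = 0.000000
  V(2,+1) = exp(-r*dt) * [p_u*5.298532 + p_m*0.000000 + p_d*0.000000] = 0.882269
  V(2,+2) = exp(-r*dt) * [p_u*13.020820 + p_m*5.298532 + p_d*0.000000] = 5.698124
  V(1,-1) = exp(-r*dt) * [p_u*0.000000 + p_m*0.000000 + p_d*0.000000] = 0.000000
  V(1,+0) = exp(-r*dt) * [p_u*0.882269 + p_m*0.000000 + p_d*0.000000] = 0.146908
  V(1,+1) = exp(-r*dt) * [p_u*5.698124 + p_m*0.882269 + p_d*0.000000] = 1.536593
  V(0,+0) = exp(-r*dt) * [p_u*1.536593 + p_m*0.146908 + p_d*0.000000] = 0.353735
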